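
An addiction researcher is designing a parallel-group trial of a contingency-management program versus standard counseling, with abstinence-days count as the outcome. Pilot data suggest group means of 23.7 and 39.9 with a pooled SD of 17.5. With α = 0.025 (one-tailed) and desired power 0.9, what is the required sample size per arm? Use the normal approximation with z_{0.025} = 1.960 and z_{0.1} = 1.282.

n = 25 per group

Cohen's d = |M₁ − M₂| / SD_pooled = |23.7 − 39.9| / 17.5 = 16.2 / 17.5 = 0.926.
For two independent groups with equal n: n = 2·((z_{α} + z_β) / d)².
z_{α} + z_β = 1.960 + 1.282 = 3.242.
n = 2 × (3.242 / 0.926)² = 2 × 3.501² = 2 × 12.26 = 24.5.
Round up to the next whole participant.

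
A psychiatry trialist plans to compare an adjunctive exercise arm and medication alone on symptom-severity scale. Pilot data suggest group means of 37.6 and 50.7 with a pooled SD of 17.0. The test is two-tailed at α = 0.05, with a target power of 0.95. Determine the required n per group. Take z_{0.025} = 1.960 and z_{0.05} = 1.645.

Cohen's d = |M₁ − M₂| / SD_pooled = |37.6 − 50.7| / 17.0 = 13.1 / 17.0 = 0.771.
For two independent groups with equal n: n = 2·((z_{α/2} + z_β) / d)².
z_{α/2} + z_β = 1.960 + 1.645 = 3.605.
n = 2 × (3.605 / 0.771)² = 2 × 4.676² = 2 × 21.86 = 43.7.
Round up to the next whole participant.

n = 44 per group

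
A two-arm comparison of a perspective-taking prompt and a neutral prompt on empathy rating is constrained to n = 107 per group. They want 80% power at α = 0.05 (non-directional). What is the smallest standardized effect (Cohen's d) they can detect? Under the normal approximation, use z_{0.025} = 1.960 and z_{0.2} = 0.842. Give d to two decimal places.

d_min ≈ 0.38

For two independent groups of n = 107 each: d_min = (z_{α/2} + z_β)·√(2/n).
z-sum = 1.960 + 0.842 = 2.802.
d_min = 2.802 × √(2/107) = 2.802 × 0.1367 = 0.383.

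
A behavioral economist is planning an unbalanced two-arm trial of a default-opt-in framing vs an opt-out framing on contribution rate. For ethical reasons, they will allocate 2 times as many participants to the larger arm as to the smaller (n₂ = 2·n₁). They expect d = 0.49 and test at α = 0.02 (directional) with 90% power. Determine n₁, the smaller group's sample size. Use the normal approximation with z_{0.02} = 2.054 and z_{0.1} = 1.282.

n₁ = 70

With allocation ratio k = n₂/n₁ = 2, Var(x̄₁−x̄₂) = σ²(1/n₁ + 1/(k·n₁)) = σ²·(k+1)/(k·n₁).
So n₁ = (1 + 1/k)·((z_{α} + z_β)/d)² = 1.500 × (3.336/0.49)².
n₁ = 1.500 × 46.35 = 69.5.
Round up: n₁ = 70, giving n₂ = 2 × 70 = 140.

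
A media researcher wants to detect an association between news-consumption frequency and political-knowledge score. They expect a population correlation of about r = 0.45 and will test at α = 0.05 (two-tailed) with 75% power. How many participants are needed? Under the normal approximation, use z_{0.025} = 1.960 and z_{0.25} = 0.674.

n = 33

Fisher's z: C = ½·ln((1+r)/(1−r)) = ½·ln(2.6364) = 0.4847.
n = ((z_{α/2} + z_β)/C)² + 3.
(1.960 + 0.674) / 0.4847 = 2.634 / 0.4847 = 5.434.
n = 5.434² + 3 = 29.53 + 3 = 32.5.
Round up.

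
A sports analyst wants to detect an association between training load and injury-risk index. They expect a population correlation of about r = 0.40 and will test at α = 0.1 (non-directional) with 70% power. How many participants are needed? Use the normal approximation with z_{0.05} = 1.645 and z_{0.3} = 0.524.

n = 30

Fisher's z: C = ½·ln((1+r)/(1−r)) = ½·ln(2.3333) = 0.4236.
n = ((z_{α/2} + z_β)/C)² + 3.
(1.645 + 0.524) / 0.4236 = 2.169 / 0.4236 = 5.120.
n = 5.120² + 3 = 26.22 + 3 = 29.2.
Round up.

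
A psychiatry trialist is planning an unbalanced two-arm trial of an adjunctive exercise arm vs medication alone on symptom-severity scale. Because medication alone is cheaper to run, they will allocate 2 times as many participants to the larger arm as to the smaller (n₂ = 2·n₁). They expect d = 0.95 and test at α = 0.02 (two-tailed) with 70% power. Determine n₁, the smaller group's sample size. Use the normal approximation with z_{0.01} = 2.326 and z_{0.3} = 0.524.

With allocation ratio k = n₂/n₁ = 2, Var(x̄₁−x̄₂) = σ²(1/n₁ + 1/(k·n₁)) = σ²·(k+1)/(k·n₁).
So n₁ = (1 + 1/k)·((z_{α/2} + z_β)/d)² = 1.500 × (2.850/0.95)².
n₁ = 1.500 × 9.00 = 13.5.
Round up: n₁ = 14, giving n₂ = 2 × 14 = 28.

n₁ = 14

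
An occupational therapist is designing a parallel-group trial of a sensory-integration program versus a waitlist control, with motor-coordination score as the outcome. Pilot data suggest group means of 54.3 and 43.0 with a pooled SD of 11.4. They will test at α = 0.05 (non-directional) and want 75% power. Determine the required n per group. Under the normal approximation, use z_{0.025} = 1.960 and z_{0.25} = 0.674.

Cohen's d = |M₁ − M₂| / SD_pooled = |54.3 − 43.0| / 11.4 = 11.3 / 11.4 = 0.991.
For two independent groups with equal n: n = 2·((z_{α/2} + z_β) / d)².
z_{α/2} + z_β = 1.960 + 0.674 = 2.634.
n = 2 × (2.634 / 0.991)² = 2 × 2.658² = 2 × 7.06 = 14.1.
Round up to the next whole participant.

n = 15 per group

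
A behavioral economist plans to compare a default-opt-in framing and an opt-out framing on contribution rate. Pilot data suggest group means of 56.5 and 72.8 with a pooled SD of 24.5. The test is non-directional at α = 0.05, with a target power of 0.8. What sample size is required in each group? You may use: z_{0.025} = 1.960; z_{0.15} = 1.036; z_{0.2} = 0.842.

Cohen's d = |M₁ − M₂| / SD_pooled = |56.5 − 72.8| / 24.5 = 16.3 / 24.5 = 0.665.
For two independent groups with equal n: n = 2·((z_{α/2} + z_β) / d)².
z_{α/2} + z_β = 1.960 + 0.842 = 2.802.
n = 2 × (2.802 / 0.665)² = 2 × 4.214² = 2 × 17.75 = 35.5.
Round up to the next whole participant.

n = 36 per group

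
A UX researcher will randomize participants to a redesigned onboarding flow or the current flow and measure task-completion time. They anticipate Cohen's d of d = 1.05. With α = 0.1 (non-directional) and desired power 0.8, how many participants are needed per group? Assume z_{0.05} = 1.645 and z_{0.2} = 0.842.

n = 12 per group

For two independent groups with equal n: n = 2·((z_{α/2} + z_β) / d)².
z_{α/2} + z_β = 1.645 + 0.842 = 2.487.
n = 2 × (2.487 / 1.05)² = 2 × 2.369² = 2 × 5.61 = 11.2.
Round up to the next whole participant.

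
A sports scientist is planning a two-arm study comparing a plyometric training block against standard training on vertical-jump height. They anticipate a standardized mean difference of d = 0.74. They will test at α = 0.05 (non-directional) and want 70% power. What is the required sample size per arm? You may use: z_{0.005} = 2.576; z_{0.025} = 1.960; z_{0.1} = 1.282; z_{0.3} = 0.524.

n = 23 per group

For two independent groups with equal n: n = 2·((z_{α/2} + z_β) / d)².
z_{α/2} + z_β = 1.960 + 0.524 = 2.484.
n = 2 × (2.484 / 0.74)² = 2 × 3.357² = 2 × 11.27 = 22.5.
Round up to the next whole participant.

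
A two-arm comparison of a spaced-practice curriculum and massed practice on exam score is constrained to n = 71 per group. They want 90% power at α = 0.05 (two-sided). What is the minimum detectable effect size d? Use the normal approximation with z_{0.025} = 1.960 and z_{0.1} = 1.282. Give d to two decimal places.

d_min ≈ 0.54

For two independent groups of n = 71 each: d_min = (z_{α/2} + z_β)·√(2/n).
z-sum = 1.960 + 1.282 = 3.242.
d_min = 3.242 × √(2/71) = 3.242 × 0.1678 = 0.544.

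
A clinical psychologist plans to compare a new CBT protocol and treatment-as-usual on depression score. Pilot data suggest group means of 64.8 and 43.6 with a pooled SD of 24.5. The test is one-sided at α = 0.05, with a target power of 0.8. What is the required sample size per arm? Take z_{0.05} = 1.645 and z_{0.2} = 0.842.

n = 17 per group

Cohen's d = |M₁ − M₂| / SD_pooled = |64.8 − 43.6| / 24.5 = 21.2 / 24.5 = 0.865.
For two independent groups with equal n: n = 2·((z_{α} + z_β) / d)².
z_{α} + z_β = 1.645 + 0.842 = 2.487.
n = 2 × (2.487 / 0.865)² = 2 × 2.875² = 2 × 8.27 = 16.5.
Round up to the next whole participant.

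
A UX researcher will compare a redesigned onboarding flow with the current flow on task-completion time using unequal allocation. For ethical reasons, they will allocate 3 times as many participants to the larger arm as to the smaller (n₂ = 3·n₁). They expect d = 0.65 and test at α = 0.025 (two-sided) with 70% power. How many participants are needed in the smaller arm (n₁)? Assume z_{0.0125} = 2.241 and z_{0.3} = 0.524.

n₁ = 25

With allocation ratio k = n₂/n₁ = 3, Var(x̄₁−x̄₂) = σ²(1/n₁ + 1/(k·n₁)) = σ²·(k+1)/(k·n₁).
So n₁ = (1 + 1/k)·((z_{α/2} + z_β)/d)² = 1.333 × (2.765/0.65)².
n₁ = 1.333 × 18.10 = 24.1.
Round up: n₁ = 25, giving n₂ = 3 × 25 = 75.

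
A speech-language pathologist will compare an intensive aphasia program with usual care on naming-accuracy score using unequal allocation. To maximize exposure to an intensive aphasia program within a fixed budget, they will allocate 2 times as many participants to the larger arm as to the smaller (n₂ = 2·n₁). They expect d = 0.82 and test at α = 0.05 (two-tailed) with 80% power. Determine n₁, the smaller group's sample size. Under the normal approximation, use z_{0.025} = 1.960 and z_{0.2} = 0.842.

With allocation ratio k = n₂/n₁ = 2, Var(x̄₁−x̄₂) = σ²(1/n₁ + 1/(k·n₁)) = σ²·(k+1)/(k·n₁).
So n₁ = (1 + 1/k)·((z_{α/2} + z_β)/d)² = 1.500 × (2.802/0.82)².
n₁ = 1.500 × 11.68 = 17.5.
Round up: n₁ = 18, giving n₂ = 2 × 18 = 36.

n₁ = 18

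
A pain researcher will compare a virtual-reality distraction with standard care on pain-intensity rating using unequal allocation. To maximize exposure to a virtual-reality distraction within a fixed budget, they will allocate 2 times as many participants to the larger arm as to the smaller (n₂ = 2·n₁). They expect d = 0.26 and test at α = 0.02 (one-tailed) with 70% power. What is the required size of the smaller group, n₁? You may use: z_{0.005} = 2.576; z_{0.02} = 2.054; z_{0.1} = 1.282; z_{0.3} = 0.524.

With allocation ratio k = n₂/n₁ = 2, Var(x̄₁−x̄₂) = σ²(1/n₁ + 1/(k·n₁)) = σ²·(k+1)/(k·n₁).
So n₁ = (1 + 1/k)·((z_{α} + z_β)/d)² = 1.500 × (2.578/0.26)².
n₁ = 1.500 × 98.31 = 147.5.
Round up: n₁ = 148, giving n₂ = 2 × 148 = 296.

n₁ = 148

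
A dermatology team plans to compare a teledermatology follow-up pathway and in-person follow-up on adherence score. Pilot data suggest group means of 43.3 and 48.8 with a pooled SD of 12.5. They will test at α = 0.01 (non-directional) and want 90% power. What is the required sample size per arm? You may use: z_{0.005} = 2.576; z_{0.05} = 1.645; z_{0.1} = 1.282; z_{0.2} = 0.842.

Cohen's d = |M₁ − M₂| / SD_pooled = |43.3 − 48.8| / 12.5 = 5.5 / 12.5 = 0.440.
For two independent groups with equal n: n = 2·((z_{α/2} + z_β) / d)².
z_{α/2} + z_β = 2.576 + 1.282 = 3.858.
n = 2 × (3.858 / 0.440)² = 2 × 8.768² = 2 × 76.88 = 153.8.
Round up to the next whole participant.

n = 154 per group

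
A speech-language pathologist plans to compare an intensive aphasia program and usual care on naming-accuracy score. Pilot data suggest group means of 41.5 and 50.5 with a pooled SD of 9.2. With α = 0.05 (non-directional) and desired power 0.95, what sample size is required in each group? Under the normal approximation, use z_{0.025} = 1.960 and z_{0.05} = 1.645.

Cohen's d = |M₁ − M₂| / SD_pooled = |41.5 − 50.5| / 9.2 = 9.0 / 9.2 = 0.978.
For two independent groups with equal n: n = 2·((z_{α/2} + z_β) / d)².
z_{α/2} + z_β = 1.960 + 1.645 = 3.605.
n = 2 × (3.605 / 0.978)² = 2 × 3.686² = 2 × 13.59 = 27.2.
Round up to the next whole participant.

n = 28 per group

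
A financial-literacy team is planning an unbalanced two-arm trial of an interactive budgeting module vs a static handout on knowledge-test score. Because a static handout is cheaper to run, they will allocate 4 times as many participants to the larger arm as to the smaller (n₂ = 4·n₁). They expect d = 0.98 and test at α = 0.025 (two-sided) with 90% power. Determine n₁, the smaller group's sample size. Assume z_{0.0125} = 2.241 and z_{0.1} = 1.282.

n₁ = 17

With allocation ratio k = n₂/n₁ = 4, Var(x̄₁−x̄₂) = σ²(1/n₁ + 1/(k·n₁)) = σ²·(k+1)/(k·n₁).
So n₁ = (1 + 1/k)·((z_{α/2} + z_β)/d)² = 1.250 × (3.523/0.98)².
n₁ = 1.250 × 12.92 = 16.2.
Round up: n₁ = 17, giving n₂ = 4 × 17 = 68.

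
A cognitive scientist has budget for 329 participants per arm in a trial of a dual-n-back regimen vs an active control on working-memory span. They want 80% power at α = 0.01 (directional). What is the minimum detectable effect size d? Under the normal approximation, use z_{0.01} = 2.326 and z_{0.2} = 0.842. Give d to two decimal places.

d_min ≈ 0.25

For two independent groups of n = 329 each: d_min = (z_{α} + z_β)·√(2/n).
z-sum = 2.326 + 0.842 = 3.168.
d_min = 3.168 × √(2/329) = 3.168 × 0.0780 = 0.247.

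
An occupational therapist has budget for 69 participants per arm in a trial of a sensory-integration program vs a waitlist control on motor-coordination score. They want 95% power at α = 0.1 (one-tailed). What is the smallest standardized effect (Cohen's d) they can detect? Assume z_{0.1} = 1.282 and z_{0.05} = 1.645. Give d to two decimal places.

d_min ≈ 0.50

For two independent groups of n = 69 each: d_min = (z_{α} + z_β)·√(2/n).
z-sum = 1.282 + 1.645 = 2.927.
d_min = 2.927 × √(2/69) = 2.927 × 0.1703 = 0.498.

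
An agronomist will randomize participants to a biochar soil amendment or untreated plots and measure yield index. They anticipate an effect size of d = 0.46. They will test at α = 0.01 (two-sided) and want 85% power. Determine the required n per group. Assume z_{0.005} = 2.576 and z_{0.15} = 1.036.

For two independent groups with equal n: n = 2·((z_{α/2} + z_β) / d)².
z_{α/2} + z_β = 2.576 + 1.036 = 3.612.
n = 2 × (3.612 / 0.46)² = 2 × 7.852² = 2 × 61.66 = 123.3.
Round up to the next whole participant.

n = 124 per group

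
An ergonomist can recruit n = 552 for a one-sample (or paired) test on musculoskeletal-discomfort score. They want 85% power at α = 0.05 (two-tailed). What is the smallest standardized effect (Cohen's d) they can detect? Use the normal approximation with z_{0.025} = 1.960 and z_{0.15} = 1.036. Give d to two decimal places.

For a single sample (or paired design) of n = 552: d_min = (z_{α/2} + z_β)/√n.
z-sum = 1.960 + 1.036 = 2.996.
d_min = 2.996 / √552 = 2.996 / 23.495 = 0.128.

d_min ≈ 0.13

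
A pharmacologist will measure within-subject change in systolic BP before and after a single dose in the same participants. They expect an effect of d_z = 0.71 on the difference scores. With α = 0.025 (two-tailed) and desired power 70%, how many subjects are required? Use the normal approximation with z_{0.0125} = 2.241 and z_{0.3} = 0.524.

For a paired (one-sample on differences) test: n = ((z_{α/2} + z_β) / d)².
z_{α/2} + z_β = 2.241 + 0.524 = 2.765.
n = (2.765 / 0.71)² = 3.894² = 15.17.
Round up.

n = 16 pairs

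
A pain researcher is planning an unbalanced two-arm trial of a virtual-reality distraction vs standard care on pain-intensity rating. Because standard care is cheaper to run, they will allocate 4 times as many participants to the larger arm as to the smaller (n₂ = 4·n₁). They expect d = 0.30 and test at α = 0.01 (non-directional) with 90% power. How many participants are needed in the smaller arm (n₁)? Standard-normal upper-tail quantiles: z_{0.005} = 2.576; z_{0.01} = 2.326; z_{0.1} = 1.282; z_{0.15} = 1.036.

With allocation ratio k = n₂/n₁ = 4, Var(x̄₁−x̄₂) = σ²(1/n₁ + 1/(k·n₁)) = σ²·(k+1)/(k·n₁).
So n₁ = (1 + 1/k)·((z_{α/2} + z_β)/d)² = 1.250 × (3.858/0.30)².
n₁ = 1.250 × 165.38 = 206.7.
Round up: n₁ = 207, giving n₂ = 4 × 207 = 828.

n₁ = 207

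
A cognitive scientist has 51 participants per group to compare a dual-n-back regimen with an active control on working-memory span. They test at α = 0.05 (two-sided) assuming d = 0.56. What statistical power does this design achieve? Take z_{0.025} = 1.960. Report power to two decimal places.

power ≈ 0.81

For two equal groups, power = Φ(d·√(n/2) − z_{α/2}).
d·√(n/2) = 0.56 × √(51/2) = 0.56 × 5.050 = 2.828.
z_β = 2.828 − 1.960 = 0.868.
Power = Φ(0.868) = 0.807.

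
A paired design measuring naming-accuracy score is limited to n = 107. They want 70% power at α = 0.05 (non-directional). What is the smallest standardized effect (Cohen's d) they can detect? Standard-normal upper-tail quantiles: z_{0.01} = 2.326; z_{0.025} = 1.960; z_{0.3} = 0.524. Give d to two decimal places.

For a single sample (or paired design) of n = 107: d_min = (z_{α/2} + z_β)/√n.
z-sum = 1.960 + 0.524 = 2.484.
d_min = 2.484 / √107 = 2.484 / 10.344 = 0.240.

d_min ≈ 0.24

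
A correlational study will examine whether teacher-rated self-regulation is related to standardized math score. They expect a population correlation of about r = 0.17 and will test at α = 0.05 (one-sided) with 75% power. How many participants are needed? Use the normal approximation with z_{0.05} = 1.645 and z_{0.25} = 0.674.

Fisher's z: C = ½·ln((1+r)/(1−r)) = ½·ln(1.4096) = 0.1717.
n = ((z_{α} + z_β)/C)² + 3.
(1.645 + 0.674) / 0.1717 = 2.319 / 0.1717 = 13.506.
n = 13.506² + 3 = 182.42 + 3 = 185.4.
Round up.

n = 186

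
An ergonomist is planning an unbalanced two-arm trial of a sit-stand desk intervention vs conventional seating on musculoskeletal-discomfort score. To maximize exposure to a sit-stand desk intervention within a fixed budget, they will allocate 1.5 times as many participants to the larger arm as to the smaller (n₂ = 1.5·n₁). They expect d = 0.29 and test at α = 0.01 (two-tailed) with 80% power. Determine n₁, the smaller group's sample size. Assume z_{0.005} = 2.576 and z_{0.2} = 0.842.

With allocation ratio k = n₂/n₁ = 1.5, Var(x̄₁−x̄₂) = σ²(1/n₁ + 1/(k·n₁)) = σ²·(k+1)/(k·n₁).
So n₁ = (1 + 1/k)·((z_{α/2} + z_β)/d)² = 1.667 × (3.418/0.29)².
n₁ = 1.667 × 138.91 = 231.5.
Round up: n₁ = 232, giving n₂ = 1.5 × 232 = 348.

n₁ = 232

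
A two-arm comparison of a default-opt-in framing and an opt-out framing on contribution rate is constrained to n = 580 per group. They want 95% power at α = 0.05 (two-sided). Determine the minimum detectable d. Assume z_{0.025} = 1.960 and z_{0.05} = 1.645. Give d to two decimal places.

d_min ≈ 0.21

For two independent groups of n = 580 each: d_min = (z_{α/2} + z_β)·√(2/n).
z-sum = 1.960 + 1.645 = 3.605.
d_min = 3.605 × √(2/580) = 3.605 × 0.0587 = 0.212.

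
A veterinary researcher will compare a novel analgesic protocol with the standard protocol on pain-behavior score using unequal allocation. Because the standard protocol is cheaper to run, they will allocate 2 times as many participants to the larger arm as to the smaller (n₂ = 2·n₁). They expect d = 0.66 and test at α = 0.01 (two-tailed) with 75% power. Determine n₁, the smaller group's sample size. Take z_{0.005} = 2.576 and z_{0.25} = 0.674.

n₁ = 37

With allocation ratio k = n₂/n₁ = 2, Var(x̄₁−x̄₂) = σ²(1/n₁ + 1/(k·n₁)) = σ²·(k+1)/(k·n₁).
So n₁ = (1 + 1/k)·((z_{α/2} + z_β)/d)² = 1.500 × (3.250/0.66)².
n₁ = 1.500 × 24.25 = 36.4.
Round up: n₁ = 37, giving n₂ = 2 × 37 = 74.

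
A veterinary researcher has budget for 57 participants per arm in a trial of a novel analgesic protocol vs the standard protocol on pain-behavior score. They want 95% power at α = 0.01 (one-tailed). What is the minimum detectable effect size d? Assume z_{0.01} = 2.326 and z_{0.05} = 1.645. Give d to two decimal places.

For two independent groups of n = 57 each: d_min = (z_{α} + z_β)·√(2/n).
z-sum = 2.326 + 1.645 = 3.971.
d_min = 3.971 × √(2/57) = 3.971 × 0.1873 = 0.744.

d_min ≈ 0.74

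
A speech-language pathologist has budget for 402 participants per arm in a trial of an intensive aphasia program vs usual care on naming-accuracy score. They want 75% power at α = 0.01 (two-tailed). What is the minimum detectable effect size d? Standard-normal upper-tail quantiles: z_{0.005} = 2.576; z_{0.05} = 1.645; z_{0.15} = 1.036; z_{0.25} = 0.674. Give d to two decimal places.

d_min ≈ 0.23

For two independent groups of n = 402 each: d_min = (z_{α/2} + z_β)·√(2/n).
z-sum = 2.576 + 0.674 = 3.250.
d_min = 3.250 × √(2/402) = 3.250 × 0.0705 = 0.229.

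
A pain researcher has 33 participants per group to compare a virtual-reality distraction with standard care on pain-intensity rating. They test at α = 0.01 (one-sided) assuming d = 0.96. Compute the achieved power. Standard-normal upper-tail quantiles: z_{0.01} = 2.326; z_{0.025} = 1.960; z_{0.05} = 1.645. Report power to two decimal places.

power ≈ 0.94

For two equal groups, power = Φ(d·√(n/2) − z_{α}).
d·√(n/2) = 0.96 × √(33/2) = 0.96 × 4.062 = 3.900.
z_β = 3.900 − 2.326 = 1.574.
Power = Φ(1.574) = 0.942.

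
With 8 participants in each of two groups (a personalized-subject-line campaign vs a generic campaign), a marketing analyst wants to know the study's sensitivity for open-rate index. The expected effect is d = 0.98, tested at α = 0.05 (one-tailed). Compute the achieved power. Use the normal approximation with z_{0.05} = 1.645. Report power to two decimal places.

power ≈ 0.62

For two equal groups, power = Φ(d·√(n/2) − z_{α}).
d·√(n/2) = 0.98 × √(8/2) = 0.98 × 2.000 = 1.960.
z_β = 1.960 − 1.645 = 0.315.
Power = Φ(0.315) = 0.624.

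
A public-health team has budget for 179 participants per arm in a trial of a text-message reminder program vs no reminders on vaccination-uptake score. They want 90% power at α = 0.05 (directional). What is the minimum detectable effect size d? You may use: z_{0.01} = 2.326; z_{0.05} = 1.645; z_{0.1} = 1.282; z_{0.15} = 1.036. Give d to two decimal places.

For two independent groups of n = 179 each: d_min = (z_{α} + z_β)·√(2/n).
z-sum = 1.645 + 1.282 = 2.927.
d_min = 2.927 × √(2/179) = 2.927 × 0.1057 = 0.309.

d_min ≈ 0.31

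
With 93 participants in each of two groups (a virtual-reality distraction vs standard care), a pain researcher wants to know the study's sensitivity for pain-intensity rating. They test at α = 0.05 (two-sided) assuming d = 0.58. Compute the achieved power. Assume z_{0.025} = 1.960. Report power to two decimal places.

For two equal groups, power = Φ(d·√(n/2) − z_{α/2}).
d·√(n/2) = 0.58 × √(93/2) = 0.58 × 6.819 = 3.955.
z_β = 3.955 − 1.960 = 1.995.
Power = Φ(1.995) = 0.977.

power ≈ 0.98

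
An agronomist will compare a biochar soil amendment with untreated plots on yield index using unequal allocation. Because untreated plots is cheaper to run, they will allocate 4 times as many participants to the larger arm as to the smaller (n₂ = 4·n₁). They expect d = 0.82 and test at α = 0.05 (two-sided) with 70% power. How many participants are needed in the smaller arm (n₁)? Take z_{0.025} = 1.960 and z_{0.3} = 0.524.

With allocation ratio k = n₂/n₁ = 4, Var(x̄₁−x̄₂) = σ²(1/n₁ + 1/(k·n₁)) = σ²·(k+1)/(k·n₁).
So n₁ = (1 + 1/k)·((z_{α/2} + z_β)/d)² = 1.250 × (2.484/0.82)².
n₁ = 1.250 × 9.18 = 11.5.
Round up: n₁ = 12, giving n₂ = 4 × 12 = 48.

n₁ = 12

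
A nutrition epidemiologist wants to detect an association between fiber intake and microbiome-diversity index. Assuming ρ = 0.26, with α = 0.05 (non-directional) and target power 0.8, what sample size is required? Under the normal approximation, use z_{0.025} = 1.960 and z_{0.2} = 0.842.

Fisher's z: C = ½·ln((1+r)/(1−r)) = ½·ln(1.7027) = 0.2661.
n = ((z_{α/2} + z_β)/C)² + 3.
(1.960 + 0.842) / 0.2661 = 2.802 / 0.2661 = 10.530.
n = 10.530² + 3 = 110.88 + 3 = 113.9.
Round up.

n = 114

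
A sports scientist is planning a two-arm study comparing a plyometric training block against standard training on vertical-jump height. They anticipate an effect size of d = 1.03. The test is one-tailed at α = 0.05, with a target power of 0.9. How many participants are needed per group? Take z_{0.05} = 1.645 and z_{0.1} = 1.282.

n = 17 per group

For two independent groups with equal n: n = 2·((z_{α} + z_β) / d)².
z_{α} + z_β = 1.645 + 1.282 = 2.927.
n = 2 × (2.927 / 1.03)² = 2 × 2.842² = 2 × 8.08 = 16.2.
Round up to the next whole participant.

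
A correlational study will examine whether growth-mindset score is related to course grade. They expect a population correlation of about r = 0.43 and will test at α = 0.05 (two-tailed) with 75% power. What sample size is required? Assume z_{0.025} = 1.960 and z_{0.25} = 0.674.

n = 36

Fisher's z: C = ½·ln((1+r)/(1−r)) = ½·ln(2.5088) = 0.4599.
n = ((z_{α/2} + z_β)/C)² + 3.
(1.960 + 0.674) / 0.4599 = 2.634 / 0.4599 = 5.727.
n = 5.727² + 3 = 32.80 + 3 = 35.8.
Round up.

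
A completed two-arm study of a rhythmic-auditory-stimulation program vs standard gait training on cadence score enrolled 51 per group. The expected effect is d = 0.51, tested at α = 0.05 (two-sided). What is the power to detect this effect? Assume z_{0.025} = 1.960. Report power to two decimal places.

power ≈ 0.73

For two equal groups, power = Φ(d·√(n/2) − z_{α/2}).
d·√(n/2) = 0.51 × √(51/2) = 0.51 × 5.050 = 2.575.
z_β = 2.575 − 1.960 = 0.615.
Power = Φ(0.615) = 0.731.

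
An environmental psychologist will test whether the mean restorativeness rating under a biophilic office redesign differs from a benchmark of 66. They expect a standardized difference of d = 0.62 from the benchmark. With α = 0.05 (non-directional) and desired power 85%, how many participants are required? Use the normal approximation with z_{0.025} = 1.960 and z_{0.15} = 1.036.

For a one-sample test: n = ((z_{α/2} + z_β) / d)².
z_{α/2} + z_β = 1.960 + 1.036 = 2.996.
n = (2.996 / 0.62)² = 4.832² = 23.35.
Round up.

n = 24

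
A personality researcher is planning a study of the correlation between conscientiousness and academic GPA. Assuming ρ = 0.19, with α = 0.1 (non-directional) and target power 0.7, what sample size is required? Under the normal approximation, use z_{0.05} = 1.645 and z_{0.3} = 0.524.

Fisher's z: C = ½·ln((1+r)/(1−r)) = ½·ln(1.4691) = 0.1923.
n = ((z_{α/2} + z_β)/C)² + 3.
(1.645 + 0.524) / 0.1923 = 2.169 / 0.1923 = 11.279.
n = 11.279² + 3 = 127.22 + 3 = 130.2.
Round up.

n = 131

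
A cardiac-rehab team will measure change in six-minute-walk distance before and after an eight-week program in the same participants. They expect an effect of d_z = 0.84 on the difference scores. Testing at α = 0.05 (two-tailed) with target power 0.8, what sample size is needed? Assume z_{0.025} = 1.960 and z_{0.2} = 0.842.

n = 12 pairs

For a paired (one-sample on differences) test: n = ((z_{α/2} + z_β) / d)².
z_{α/2} + z_β = 1.960 + 0.842 = 2.802.
n = (2.802 / 0.84)² = 3.336² = 11.13.
Round up.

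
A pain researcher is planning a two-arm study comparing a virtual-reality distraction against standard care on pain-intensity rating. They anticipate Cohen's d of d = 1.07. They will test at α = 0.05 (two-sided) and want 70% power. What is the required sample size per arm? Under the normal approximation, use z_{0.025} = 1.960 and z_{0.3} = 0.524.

For two independent groups with equal n: n = 2·((z_{α/2} + z_β) / d)².
z_{α/2} + z_β = 1.960 + 0.524 = 2.484.
n = 2 × (2.484 / 1.07)² = 2 × 2.321² = 2 × 5.39 = 10.8.
Round up to the next whole participant.

n = 11 per group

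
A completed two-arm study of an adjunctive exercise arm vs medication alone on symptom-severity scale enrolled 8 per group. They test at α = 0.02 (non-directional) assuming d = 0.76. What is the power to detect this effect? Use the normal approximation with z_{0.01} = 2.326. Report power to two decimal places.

For two equal groups, power = Φ(d·√(n/2) − z_{α/2}).
d·√(n/2) = 0.76 × √(8/2) = 0.76 × 2.000 = 1.520.
z_β = 1.520 − 2.326 = -0.806.
Power = Φ(-0.806) = 0.210.

power ≈ 0.21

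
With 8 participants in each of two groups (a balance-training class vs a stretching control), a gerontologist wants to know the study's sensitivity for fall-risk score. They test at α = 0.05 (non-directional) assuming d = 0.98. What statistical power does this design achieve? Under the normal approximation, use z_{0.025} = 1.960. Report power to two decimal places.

For two equal groups, power = Φ(d·√(n/2) − z_{α/2}).
d·√(n/2) = 0.98 × √(8/2) = 0.98 × 2.000 = 1.960.
z_β = 1.960 − 1.960 = 0.000.
Power = Φ(0.000) = 0.500.

power ≈ 0.50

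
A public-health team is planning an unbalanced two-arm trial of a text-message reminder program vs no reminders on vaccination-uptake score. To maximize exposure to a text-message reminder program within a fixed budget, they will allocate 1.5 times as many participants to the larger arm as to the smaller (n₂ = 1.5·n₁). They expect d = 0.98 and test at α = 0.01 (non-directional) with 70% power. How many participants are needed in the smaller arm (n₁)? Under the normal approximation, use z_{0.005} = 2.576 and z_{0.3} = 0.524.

With allocation ratio k = n₂/n₁ = 1.5, Var(x̄₁−x̄₂) = σ²(1/n₁ + 1/(k·n₁)) = σ²·(k+1)/(k·n₁).
So n₁ = (1 + 1/k)·((z_{α/2} + z_β)/d)² = 1.667 × (3.100/0.98)².
n₁ = 1.667 × 10.01 = 16.7.
Round up: n₁ = 17, giving n₂ = ⌈1.5 × 17⌉ = ⌈25.5⌉ = 26.

n₁ = 17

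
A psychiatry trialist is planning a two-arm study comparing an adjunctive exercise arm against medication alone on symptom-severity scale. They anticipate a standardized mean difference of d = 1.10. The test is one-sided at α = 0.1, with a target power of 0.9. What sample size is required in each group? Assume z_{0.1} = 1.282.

n = 11 per group

For two independent groups with equal n: n = 2·((z_{α} + z_β) / d)².
z_{α} + z_β = 1.282 + 1.282 = 2.564.
n = 2 × (2.564 / 1.10)² = 2 × 2.331² = 2 × 5.43 = 10.9.
Round up to the next whole participant.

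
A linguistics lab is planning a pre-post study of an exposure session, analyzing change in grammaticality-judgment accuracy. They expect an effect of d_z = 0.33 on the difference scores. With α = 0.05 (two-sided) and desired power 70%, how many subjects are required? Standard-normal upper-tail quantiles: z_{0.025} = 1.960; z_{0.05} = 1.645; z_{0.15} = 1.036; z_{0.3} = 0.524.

n = 57 pairs

For a paired (one-sample on differences) test: n = ((z_{α/2} + z_β) / d)².
z_{α/2} + z_β = 1.960 + 0.524 = 2.484.
n = (2.484 / 0.33)² = 7.527² = 56.66.
Round up.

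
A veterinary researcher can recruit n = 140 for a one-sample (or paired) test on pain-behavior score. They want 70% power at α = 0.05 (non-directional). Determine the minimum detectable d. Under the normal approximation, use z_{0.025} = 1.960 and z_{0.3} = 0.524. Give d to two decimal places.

d_min ≈ 0.21

For a single sample (or paired design) of n = 140: d_min = (z_{α/2} + z_β)/√n.
z-sum = 1.960 + 0.524 = 2.484.
d_min = 2.484 / √140 = 2.484 / 11.832 = 0.210.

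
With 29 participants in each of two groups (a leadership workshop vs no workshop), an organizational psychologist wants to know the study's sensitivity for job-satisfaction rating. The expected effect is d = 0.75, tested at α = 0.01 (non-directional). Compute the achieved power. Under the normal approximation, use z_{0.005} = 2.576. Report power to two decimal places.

power ≈ 0.61

For two equal groups, power = Φ(d·√(n/2) − z_{α/2}).
d·√(n/2) = 0.75 × √(29/2) = 0.75 × 3.808 = 2.856.
z_β = 2.856 − 2.576 = 0.280.
Power = Φ(0.280) = 0.610.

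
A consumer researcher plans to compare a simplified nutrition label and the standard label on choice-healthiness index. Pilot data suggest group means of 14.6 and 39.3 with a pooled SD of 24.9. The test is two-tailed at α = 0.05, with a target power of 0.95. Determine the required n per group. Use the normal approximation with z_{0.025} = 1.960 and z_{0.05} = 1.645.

Cohen's d = |M₁ − M₂| / SD_pooled = |14.6 − 39.3| / 24.9 = 24.7 / 24.9 = 0.992.
For two independent groups with equal n: n = 2·((z_{α/2} + z_β) / d)².
z_{α/2} + z_β = 1.960 + 1.645 = 3.605.
n = 2 × (3.605 / 0.992)² = 2 × 3.634² = 2 × 13.21 = 26.4.
Round up to the next whole participant.

n = 27 per group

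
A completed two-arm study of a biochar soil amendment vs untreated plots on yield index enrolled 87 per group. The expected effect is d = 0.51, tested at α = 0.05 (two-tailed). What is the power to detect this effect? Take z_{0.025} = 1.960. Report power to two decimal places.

power ≈ 0.92

For two equal groups, power = Φ(d·√(n/2) − z_{α/2}).
d·√(n/2) = 0.51 × √(87/2) = 0.51 × 6.595 = 3.364.
z_β = 3.364 − 1.960 = 1.404.
Power = Φ(1.404) = 0.920.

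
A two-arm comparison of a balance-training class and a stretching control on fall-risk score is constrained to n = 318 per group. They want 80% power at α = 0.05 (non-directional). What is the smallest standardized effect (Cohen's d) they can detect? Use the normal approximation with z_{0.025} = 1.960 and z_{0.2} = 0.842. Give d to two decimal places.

For two independent groups of n = 318 each: d_min = (z_{α/2} + z_β)·√(2/n).
z-sum = 1.960 + 0.842 = 2.802.
d_min = 2.802 × √(2/318) = 2.802 × 0.0793 = 0.222.

d_min ≈ 0.22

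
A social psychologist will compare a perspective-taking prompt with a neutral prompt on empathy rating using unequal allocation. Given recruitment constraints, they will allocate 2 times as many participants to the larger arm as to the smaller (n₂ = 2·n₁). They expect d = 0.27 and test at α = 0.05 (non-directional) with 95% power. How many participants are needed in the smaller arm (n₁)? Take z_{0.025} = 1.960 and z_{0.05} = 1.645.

With allocation ratio k = n₂/n₁ = 2, Var(x̄₁−x̄₂) = σ²(1/n₁ + 1/(k·n₁)) = σ²·(k+1)/(k·n₁).
So n₁ = (1 + 1/k)·((z_{α/2} + z_β)/d)² = 1.500 × (3.605/0.27)².
n₁ = 1.500 × 178.27 = 267.4.
Round up: n₁ = 268, giving n₂ = 2 × 268 = 536.

n₁ = 268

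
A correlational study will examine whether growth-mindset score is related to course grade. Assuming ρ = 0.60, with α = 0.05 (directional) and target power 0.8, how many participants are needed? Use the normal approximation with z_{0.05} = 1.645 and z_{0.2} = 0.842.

Fisher's z: C = ½·ln((1+r)/(1−r)) = ½·ln(4.0000) = 0.6931.
n = ((z_{α} + z_β)/C)² + 3.
(1.645 + 0.842) / 0.6931 = 2.487 / 0.6931 = 3.588.
n = 3.588² + 3 = 12.88 + 3 = 15.9.
Round up.

n = 16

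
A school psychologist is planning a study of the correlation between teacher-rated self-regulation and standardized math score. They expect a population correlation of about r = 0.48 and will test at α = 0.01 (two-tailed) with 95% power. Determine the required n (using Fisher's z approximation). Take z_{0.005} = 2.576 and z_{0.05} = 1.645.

Fisher's z: C = ½·ln((1+r)/(1−r)) = ½·ln(2.8462) = 0.5230.
n = ((z_{α/2} + z_β)/C)² + 3.
(2.576 + 1.645) / 0.5230 = 4.221 / 0.5230 = 8.071.
n = 8.071² + 3 = 65.14 + 3 = 68.1.
Round up.

n = 69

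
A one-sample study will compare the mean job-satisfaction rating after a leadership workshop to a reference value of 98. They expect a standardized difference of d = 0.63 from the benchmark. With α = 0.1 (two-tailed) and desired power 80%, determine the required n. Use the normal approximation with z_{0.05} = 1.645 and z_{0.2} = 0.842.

For a one-sample test: n = ((z_{α/2} + z_β) / d)².
z_{α/2} + z_β = 1.645 + 0.842 = 2.487.
n = (2.487 / 0.63)² = 3.948² = 15.58.
Round up.

n = 16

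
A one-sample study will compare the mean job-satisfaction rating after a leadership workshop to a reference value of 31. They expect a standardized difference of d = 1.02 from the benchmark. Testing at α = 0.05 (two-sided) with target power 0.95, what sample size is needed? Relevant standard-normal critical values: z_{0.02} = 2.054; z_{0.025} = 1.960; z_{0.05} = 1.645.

For a one-sample test: n = ((z_{α/2} + z_β) / d)².
z_{α/2} + z_β = 1.960 + 1.645 = 3.605.
n = (3.605 / 1.02)² = 3.534² = 12.49.
Round up.

n = 13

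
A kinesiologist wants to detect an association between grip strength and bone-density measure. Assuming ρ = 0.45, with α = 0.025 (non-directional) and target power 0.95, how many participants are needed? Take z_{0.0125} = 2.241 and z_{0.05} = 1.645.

n = 68

Fisher's z: C = ½·ln((1+r)/(1−r)) = ½·ln(2.6364) = 0.4847.
n = ((z_{α/2} + z_β)/C)² + 3.
(2.241 + 1.645) / 0.4847 = 3.886 / 0.4847 = 8.017.
n = 8.017² + 3 = 64.28 + 3 = 67.3.
Round up.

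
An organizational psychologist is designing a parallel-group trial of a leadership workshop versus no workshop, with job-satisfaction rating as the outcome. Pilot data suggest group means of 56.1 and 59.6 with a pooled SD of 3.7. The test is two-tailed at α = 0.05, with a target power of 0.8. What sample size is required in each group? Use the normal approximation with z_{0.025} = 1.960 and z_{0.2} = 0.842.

Cohen's d = |M₁ − M₂| / SD_pooled = |56.1 − 59.6| / 3.7 = 3.5 / 3.7 = 0.946.
For two independent groups with equal n: n = 2·((z_{α/2} + z_β) / d)².
z_{α/2} + z_β = 1.960 + 0.842 = 2.802.
n = 2 × (2.802 / 0.946)² = 2 × 2.962² = 2 × 8.77 = 17.5.
Round up to the next whole participant.

n = 18 per group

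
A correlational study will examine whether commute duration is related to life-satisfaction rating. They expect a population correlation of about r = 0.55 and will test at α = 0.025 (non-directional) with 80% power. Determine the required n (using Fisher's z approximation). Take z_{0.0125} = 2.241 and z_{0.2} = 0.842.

n = 28

Fisher's z: C = ½·ln((1+r)/(1−r)) = ½·ln(3.4444) = 0.6184.
n = ((z_{α/2} + z_β)/C)² + 3.
(2.241 + 0.842) / 0.6184 = 3.083 / 0.6184 = 4.985.
n = 4.985² + 3 = 24.85 + 3 = 27.9.
Round up.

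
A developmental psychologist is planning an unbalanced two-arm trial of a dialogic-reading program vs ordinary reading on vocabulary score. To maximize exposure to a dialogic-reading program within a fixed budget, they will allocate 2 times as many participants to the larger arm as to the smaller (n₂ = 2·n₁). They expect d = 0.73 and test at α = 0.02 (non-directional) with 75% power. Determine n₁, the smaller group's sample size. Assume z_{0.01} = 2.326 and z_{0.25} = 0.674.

n₁ = 26

With allocation ratio k = n₂/n₁ = 2, Var(x̄₁−x̄₂) = σ²(1/n₁ + 1/(k·n₁)) = σ²·(k+1)/(k·n₁).
So n₁ = (1 + 1/k)·((z_{α/2} + z_β)/d)² = 1.500 × (3.000/0.73)².
n₁ = 1.500 × 16.89 = 25.3.
Round up: n₁ = 26, giving n₂ = 2 × 26 = 52.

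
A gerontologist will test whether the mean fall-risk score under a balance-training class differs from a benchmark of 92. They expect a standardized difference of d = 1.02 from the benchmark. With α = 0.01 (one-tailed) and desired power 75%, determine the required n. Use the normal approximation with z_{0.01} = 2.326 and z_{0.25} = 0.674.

n = 9

For a one-sample test: n = ((z_{α} + z_β) / d)².
z_{α} + z_β = 2.326 + 0.674 = 3.000.
n = (3.000 / 1.02)² = 2.941² = 8.65.
Round up.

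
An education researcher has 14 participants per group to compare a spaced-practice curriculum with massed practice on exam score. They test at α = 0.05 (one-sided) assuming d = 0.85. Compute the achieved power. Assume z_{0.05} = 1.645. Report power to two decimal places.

For two equal groups, power = Φ(d·√(n/2) − z_{α}).
d·√(n/2) = 0.85 × √(14/2) = 0.85 × 2.646 = 2.249.
z_β = 2.249 − 1.645 = 0.604.
Power = Φ(0.604) = 0.727.

power ≈ 0.73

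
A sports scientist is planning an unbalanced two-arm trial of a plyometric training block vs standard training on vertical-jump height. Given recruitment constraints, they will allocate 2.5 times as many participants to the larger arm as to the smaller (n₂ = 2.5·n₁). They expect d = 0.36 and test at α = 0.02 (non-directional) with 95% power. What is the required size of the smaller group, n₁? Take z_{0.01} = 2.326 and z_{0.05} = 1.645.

With allocation ratio k = n₂/n₁ = 2.5, Var(x̄₁−x̄₂) = σ²(1/n₁ + 1/(k·n₁)) = σ²·(k+1)/(k·n₁).
So n₁ = (1 + 1/k)·((z_{α/2} + z_β)/d)² = 1.400 × (3.971/0.36)².
n₁ = 1.400 × 121.67 = 170.3.
Round up: n₁ = 171, giving n₂ = ⌈2.5 × 171⌉ = ⌈427.5⌉ = 428.

n₁ = 171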